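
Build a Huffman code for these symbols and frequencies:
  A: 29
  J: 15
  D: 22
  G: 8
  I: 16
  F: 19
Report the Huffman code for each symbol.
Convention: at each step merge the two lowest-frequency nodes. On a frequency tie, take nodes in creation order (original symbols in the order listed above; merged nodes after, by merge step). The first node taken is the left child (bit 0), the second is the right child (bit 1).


Huffman tree construction:
Step 1: Merge G(8) + J(15) = 23
Step 2: Merge I(16) + F(19) = 35
Step 3: Merge D(22) + (G+J)(23) = 45
Step 4: Merge A(29) + (I+F)(35) = 64
Step 5: Merge (D+(G+J))(45) + (A+(I+F))(64) = 109
Read each symbol's code off the tree from the root (left child = 0, right child = 1).

Codes:
  A: 10 (length 2)
  J: 011 (length 3)
  D: 00 (length 2)
  G: 010 (length 3)
  I: 110 (length 3)
  F: 111 (length 3)
Average code length: 276/109 = 2.5321 bits/symbol


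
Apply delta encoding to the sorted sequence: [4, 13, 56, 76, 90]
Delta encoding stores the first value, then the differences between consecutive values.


First value: 4
Deltas:
  13 - 4 = 9
  56 - 13 = 43
  76 - 56 = 20
  90 - 76 = 14


Delta encoded: [4, 9, 43, 20, 14]


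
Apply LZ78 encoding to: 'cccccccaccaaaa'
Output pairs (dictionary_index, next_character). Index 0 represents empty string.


LZ78 encoding steps:
Dictionary: {0: ''}
Step 1: w='' (idx 0), next='c' -> output (0, 'c'), add 'c' as idx 1
Step 2: w='c' (idx 1), next='c' -> output (1, 'c'), add 'cc' as idx 2
Step 3: w='cc' (idx 2), next='c' -> output (2, 'c'), add 'ccc' as idx 3
Step 4: w='c' (idx 1), next='a' -> output (1, 'a'), add 'ca' as idx 4
Step 5: w='cc' (idx 2), next='a' -> output (2, 'a'), add 'cca' as idx 5
Step 6: w='' (idx 0), next='a' -> output (0, 'a'), add 'a' as idx 6
Step 7: w='a' (idx 6), next='a' -> output (6, 'a'), add 'aa' as idx 7


Encoded: [(0, 'c'), (1, 'c'), (2, 'c'), (1, 'a'), (2, 'a'), (0, 'a'), (6, 'a')]


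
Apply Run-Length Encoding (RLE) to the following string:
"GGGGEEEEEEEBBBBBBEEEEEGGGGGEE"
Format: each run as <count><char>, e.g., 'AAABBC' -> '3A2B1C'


Scanning runs left to right:
  i=0: run of 'G' x 4 -> '4G'
  i=4: run of 'E' x 7 -> '7E'
  i=11: run of 'B' x 6 -> '6B'
  i=17: run of 'E' x 5 -> '5E'
  i=22: run of 'G' x 5 -> '5G'
  i=27: run of 'E' x 2 -> '2E'

RLE = 4G7E6B5E5G2E


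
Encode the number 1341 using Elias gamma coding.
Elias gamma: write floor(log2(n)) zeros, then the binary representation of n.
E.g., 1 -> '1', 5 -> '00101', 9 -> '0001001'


num_bits = floor(log2(1341)) + 1 = 11
leading_zeros = num_bits - 1 = 10
binary(1341) = 10100111101

Elias gamma(1341) = '0000000000' + '10100111101' = 000000000010100111101 (21 bits)


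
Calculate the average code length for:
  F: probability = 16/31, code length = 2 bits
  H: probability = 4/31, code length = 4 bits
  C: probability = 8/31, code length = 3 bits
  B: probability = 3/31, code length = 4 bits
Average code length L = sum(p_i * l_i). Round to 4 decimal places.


Weighted contributions p_i * l_i:
  F: (16/31) * 2 = 32/31
  H: (4/31) * 4 = 16/31
  C: (8/31) * 3 = 24/31
  B: (3/31) * 4 = 12/31
Sum = (32 + 16 + 24 + 12)/31 = 84/31

L = 84/31 = 2.7097 bits/symbol


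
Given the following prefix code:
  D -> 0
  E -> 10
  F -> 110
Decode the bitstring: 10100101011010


Decoding step by step:
Bits 10 -> E
Bits 10 -> E
Bits 0 -> D
Bits 10 -> E
Bits 10 -> E
Bits 110 -> F
Bits 10 -> E


Decoded message: EEDEEFE


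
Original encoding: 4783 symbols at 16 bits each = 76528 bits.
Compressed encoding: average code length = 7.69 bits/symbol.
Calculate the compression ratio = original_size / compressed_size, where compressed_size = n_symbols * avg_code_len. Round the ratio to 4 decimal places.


original_size = n_symbols * orig_bits = 4783 * 16 = 76528 bits
compressed_size = n_symbols * avg_code_len = 4783 * 7.69 = 36781.27 bits
ratio = original_size / compressed_size = 76528 / 36781.27 = 2.0806

Compression ratio = 2.0806


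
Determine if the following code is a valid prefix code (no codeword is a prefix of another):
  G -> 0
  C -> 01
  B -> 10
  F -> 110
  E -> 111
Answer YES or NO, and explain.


Checking each pair (does one codeword prefix another?):
  G='0' vs C='01': prefix -- VIOLATION

NO -- this is NOT a valid prefix code. G (0) is a prefix of C (01).


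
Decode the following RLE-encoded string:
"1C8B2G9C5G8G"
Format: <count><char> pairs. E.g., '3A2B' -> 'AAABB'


Expanding each <count><char> pair:
  1C -> 'C'
  8B -> 'BBBBBBBB'
  2G -> 'GG'
  9C -> 'CCCCCCCCC'
  5G -> 'GGGGG'
  8G -> 'GGGGGGGG'

Decoded = CBBBBBBBBGGCCCCCCCCCGGGGGGGGGGGGG


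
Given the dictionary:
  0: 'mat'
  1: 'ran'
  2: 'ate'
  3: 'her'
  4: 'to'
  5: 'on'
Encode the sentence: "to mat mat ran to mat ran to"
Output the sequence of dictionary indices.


Look up each word in the dictionary:
  'to' -> 4
  'mat' -> 0
  'mat' -> 0
  'ran' -> 1
  'to' -> 4
  'mat' -> 0
  'ran' -> 1
  'to' -> 4

Encoded: [4, 0, 0, 1, 4, 0, 1, 4]


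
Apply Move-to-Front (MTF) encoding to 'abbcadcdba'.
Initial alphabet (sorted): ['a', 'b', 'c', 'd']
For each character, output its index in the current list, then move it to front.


MTF encoding:
'a': index 0 in ['a', 'b', 'c', 'd'] -> ['a', 'b', 'c', 'd']
'b': index 1 in ['a', 'b', 'c', 'd'] -> ['b', 'a', 'c', 'd']
'b': index 0 in ['b', 'a', 'c', 'd'] -> ['b', 'a', 'c', 'd']
'c': index 2 in ['b', 'a', 'c', 'd'] -> ['c', 'b', 'a', 'd']
'a': index 2 in ['c', 'b', 'a', 'd'] -> ['a', 'c', 'b', 'd']
'd': index 3 in ['a', 'c', 'b', 'd'] -> ['d', 'a', 'c', 'b']
'c': index 2 in ['d', 'a', 'c', 'b'] -> ['c', 'd', 'a', 'b']
'd': index 1 in ['c', 'd', 'a', 'b'] -> ['d', 'c', 'a', 'b']
'b': index 3 in ['d', 'c', 'a', 'b'] -> ['b', 'd', 'c', 'a']
'a': index 3 in ['b', 'd', 'c', 'a'] -> ['a', 'b', 'd', 'c']


Output: [0, 1, 0, 2, 2, 3, 2, 1, 3, 3]


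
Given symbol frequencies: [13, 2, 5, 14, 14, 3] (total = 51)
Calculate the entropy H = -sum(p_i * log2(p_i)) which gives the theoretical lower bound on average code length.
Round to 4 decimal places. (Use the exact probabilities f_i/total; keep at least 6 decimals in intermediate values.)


Per-symbol terms -p_i * log2(p_i) with p_i = f_i/51:
  p = 13/51 = 0.254902: log2(p) = -1.971986, -p*log2(p) = 0.502663
  p = 2/51 = 0.039216: log2(p) = -4.672425, -p*log2(p) = 0.183232
  p = 5/51 = 0.098039: log2(p) = -3.350497, -p*log2(p) = 0.328480
  p = 14/51 = 0.274510: log2(p) = -1.865070, -p*log2(p) = 0.511980
  p = 14/51 = 0.274510: log2(p) = -1.865070, -p*log2(p) = 0.511980
  p = 3/51 = 0.058824: log2(p) = -4.087463, -p*log2(p) = 0.240439
H = 0.502663 + 0.183232 + 0.328480 + 0.511980 + 0.511980 + 0.240439 = 2.278774

H = 2.2788 bits/symbol


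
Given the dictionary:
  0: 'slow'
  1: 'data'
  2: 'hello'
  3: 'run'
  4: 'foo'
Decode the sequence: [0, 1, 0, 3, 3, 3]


Look up each index in the dictionary:
  0 -> 'slow'
  1 -> 'data'
  0 -> 'slow'
  3 -> 'run'
  3 -> 'run'
  3 -> 'run'

Decoded: "slow data slow run run run"


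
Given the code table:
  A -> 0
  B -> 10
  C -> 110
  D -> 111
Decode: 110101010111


Decoding:
110 -> C
10 -> B
10 -> B
10 -> B
111 -> D


Result: CBBBD


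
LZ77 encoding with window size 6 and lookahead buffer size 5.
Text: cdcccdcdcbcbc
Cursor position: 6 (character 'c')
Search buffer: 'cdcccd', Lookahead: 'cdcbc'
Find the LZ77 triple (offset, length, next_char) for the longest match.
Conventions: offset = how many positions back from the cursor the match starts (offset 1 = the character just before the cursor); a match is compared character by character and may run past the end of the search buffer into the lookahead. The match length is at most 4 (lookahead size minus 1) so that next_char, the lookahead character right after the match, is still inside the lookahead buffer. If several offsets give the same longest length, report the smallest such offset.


Try each offset into the search buffer:
  offset=1 (pos 5, char 'd'): match length 0
  offset=2 (pos 4, char 'c'): match length 3
  offset=3 (pos 3, char 'c'): match length 1
  offset=4 (pos 2, char 'c'): match length 1
  offset=5 (pos 1, char 'd'): match length 0
  offset=6 (pos 0, char 'c'): match length 3
Longest match has length 3, found at offsets 2, 6; take the smallest, offset 2.
next_char = character at position 6 + 3 = 9 -> 'b'

Best match: offset=2, length=3 (matching 'cdc' starting at position 4)
LZ77 triple: (2, 3, 'b')


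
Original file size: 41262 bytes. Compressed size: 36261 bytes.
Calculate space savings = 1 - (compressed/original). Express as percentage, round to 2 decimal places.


ratio = compressed/original = 36261/41262 = 0.878799
savings = 1 - ratio = 1 - 0.878799 = 0.121201
as a percentage: 0.121201 * 100 = 12.12%

Space savings = 1 - 36261/41262 = 12.12%


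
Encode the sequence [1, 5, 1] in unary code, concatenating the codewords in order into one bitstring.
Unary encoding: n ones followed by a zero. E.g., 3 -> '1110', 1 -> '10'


Encode each number as n ones followed by a terminating 0:
  1 -> 10 (2 bits)
  5 -> 111110 (6 bits)
  1 -> 10 (2 bits)
Total length = 2 + 6 + 2 = 10 bits.

Unary([1, 5, 1]) = 1011111010 (10 bits)


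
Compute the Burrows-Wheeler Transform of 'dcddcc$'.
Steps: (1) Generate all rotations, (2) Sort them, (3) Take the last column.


Rotations (sorted):
  0: $dcddcc -> last char: c
  1: c$dcddc -> last char: c
  2: cc$dcdd -> last char: d
  3: cddcc$d -> last char: d
  4: dcc$dcd -> last char: d
  5: dcddcc$ -> last char: $
  6: ddcc$dc -> last char: c


BWT = ccddd$c


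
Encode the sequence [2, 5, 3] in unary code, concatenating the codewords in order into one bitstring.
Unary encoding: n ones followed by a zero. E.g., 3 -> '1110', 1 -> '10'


Encode each number as n ones followed by a terminating 0:
  2 -> 110 (3 bits)
  5 -> 111110 (6 bits)
  3 -> 1110 (4 bits)
Total length = 3 + 6 + 4 = 13 bits.

Unary([2, 5, 3]) = 1101111101110 (13 bits)


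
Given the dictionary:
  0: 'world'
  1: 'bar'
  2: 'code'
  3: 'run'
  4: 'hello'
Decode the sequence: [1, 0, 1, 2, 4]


Look up each index in the dictionary:
  1 -> 'bar'
  0 -> 'world'
  1 -> 'bar'
  2 -> 'code'
  4 -> 'hello'

Decoded: "bar world bar code hello"


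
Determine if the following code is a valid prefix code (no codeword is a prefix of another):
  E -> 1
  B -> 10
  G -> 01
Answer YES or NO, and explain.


Checking each pair (does one codeword prefix another?):
  E='1' vs B='10': prefix -- VIOLATION

NO -- this is NOT a valid prefix code. E (1) is a prefix of B (10).


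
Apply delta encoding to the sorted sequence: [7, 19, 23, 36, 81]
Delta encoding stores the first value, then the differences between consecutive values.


First value: 7
Deltas:
  19 - 7 = 12
  23 - 19 = 4
  36 - 23 = 13
  81 - 36 = 45


Delta encoded: [7, 12, 4, 13, 45]


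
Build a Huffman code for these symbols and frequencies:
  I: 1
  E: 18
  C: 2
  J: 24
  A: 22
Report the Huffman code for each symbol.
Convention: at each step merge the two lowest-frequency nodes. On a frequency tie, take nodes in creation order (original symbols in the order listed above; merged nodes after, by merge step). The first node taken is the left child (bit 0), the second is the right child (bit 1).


Huffman tree construction:
Step 1: Merge I(1) + C(2) = 3
Step 2: Merge (I+C)(3) + E(18) = 21
Step 3: Merge ((I+C)+E)(21) + A(22) = 43
Step 4: Merge J(24) + (((I+C)+E)+A)(43) = 67
Read each symbol's code off the tree from the root (left child = 0, right child = 1).

Codes:
  I: 1000 (length 4)
  E: 101 (length 3)
  C: 1001 (length 4)
  J: 0 (length 1)
  A: 11 (length 2)
Average code length: 134/67 = 2.0000 bits/symbol


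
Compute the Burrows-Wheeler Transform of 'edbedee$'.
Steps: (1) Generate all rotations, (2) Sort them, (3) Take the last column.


Rotations (sorted):
  0: $edbedee -> last char: e
  1: bedee$ed -> last char: d
  2: dbedee$e -> last char: e
  3: dee$edbe -> last char: e
  4: e$edbede -> last char: e
  5: edbedee$ -> last char: $
  6: edee$edb -> last char: b
  7: ee$edbed -> last char: d


BWT = edeee$bd


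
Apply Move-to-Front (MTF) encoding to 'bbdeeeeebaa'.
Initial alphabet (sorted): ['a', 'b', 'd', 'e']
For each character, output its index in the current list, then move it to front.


MTF encoding:
'b': index 1 in ['a', 'b', 'd', 'e'] -> ['b', 'a', 'd', 'e']
'b': index 0 in ['b', 'a', 'd', 'e'] -> ['b', 'a', 'd', 'e']
'd': index 2 in ['b', 'a', 'd', 'e'] -> ['d', 'b', 'a', 'e']
'e': index 3 in ['d', 'b', 'a', 'e'] -> ['e', 'd', 'b', 'a']
'e': index 0 in ['e', 'd', 'b', 'a'] -> ['e', 'd', 'b', 'a']
'e': index 0 in ['e', 'd', 'b', 'a'] -> ['e', 'd', 'b', 'a']
'e': index 0 in ['e', 'd', 'b', 'a'] -> ['e', 'd', 'b', 'a']
'e': index 0 in ['e', 'd', 'b', 'a'] -> ['e', 'd', 'b', 'a']
'b': index 2 in ['e', 'd', 'b', 'a'] -> ['b', 'e', 'd', 'a']
'a': index 3 in ['b', 'e', 'd', 'a'] -> ['a', 'b', 'e', 'd']
'a': index 0 in ['a', 'b', 'e', 'd'] -> ['a', 'b', 'e', 'd']


Output: [1, 0, 2, 3, 0, 0, 0, 0, 2, 3, 0]


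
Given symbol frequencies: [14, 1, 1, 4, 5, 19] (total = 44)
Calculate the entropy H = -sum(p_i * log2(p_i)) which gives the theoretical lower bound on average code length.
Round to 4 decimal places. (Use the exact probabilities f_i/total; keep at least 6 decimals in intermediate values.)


Per-symbol terms -p_i * log2(p_i) with p_i = f_i/44:
  p = 14/44 = 0.318182: log2(p) = -1.652077, -p*log2(p) = 0.525661
  p = 1/44 = 0.022727: log2(p) = -5.459432, -p*log2(p) = 0.124078
  p = 1/44 = 0.022727: log2(p) = -5.459432, -p*log2(p) = 0.124078
  p = 4/44 = 0.090909: log2(p) = -3.459432, -p*log2(p) = 0.314494
  p = 5/44 = 0.113636: log2(p) = -3.137504, -p*log2(p) = 0.356534
  p = 19/44 = 0.431818: log2(p) = -1.211504, -p*log2(p) = 0.523149
H = 0.525661 + 0.124078 + 0.124078 + 0.314494 + 0.356534 + 0.523149 = 1.967994

H = 1.968 bits/symbol


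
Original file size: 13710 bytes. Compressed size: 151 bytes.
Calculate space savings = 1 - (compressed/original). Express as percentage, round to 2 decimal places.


ratio = compressed/original = 151/13710 = 0.011014
savings = 1 - ratio = 1 - 0.011014 = 0.988986
as a percentage: 0.988986 * 100 = 98.9%

Space savings = 1 - 151/13710 = 98.9%


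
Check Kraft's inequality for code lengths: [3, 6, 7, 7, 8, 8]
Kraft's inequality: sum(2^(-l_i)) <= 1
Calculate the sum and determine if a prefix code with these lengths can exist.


Sum = 2^(-3) + 2^(-6) + 2^(-7) + 2^(-7) + 2^(-8) + 2^(-8)
    = 0.125 + 0.015625 + 0.0078125 + 0.0078125 + 0.00390625 + 0.00390625
    = 42/256 = 0.1640625
Since 0.1640625 <= 1, Kraft's inequality IS satisfied.
A prefix code with these lengths CAN exist.

Kraft sum = 0.1640625. Satisfied.


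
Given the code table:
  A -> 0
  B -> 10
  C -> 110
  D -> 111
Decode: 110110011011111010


Decoding:
110 -> C
110 -> C
0 -> A
110 -> C
111 -> D
110 -> C
10 -> B


Result: CCACDCB


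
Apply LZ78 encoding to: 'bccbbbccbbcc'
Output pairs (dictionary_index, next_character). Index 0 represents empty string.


LZ78 encoding steps:
Dictionary: {0: ''}
Step 1: w='' (idx 0), next='b' -> output (0, 'b'), add 'b' as idx 1
Step 2: w='' (idx 0), next='c' -> output (0, 'c'), add 'c' as idx 2
Step 3: w='c' (idx 2), next='b' -> output (2, 'b'), add 'cb' as idx 3
Step 4: w='b' (idx 1), next='b' -> output (1, 'b'), add 'bb' as idx 4
Step 5: w='c' (idx 2), next='c' -> output (2, 'c'), add 'cc' as idx 5
Step 6: w='bb' (idx 4), next='c' -> output (4, 'c'), add 'bbc' as idx 6
Step 7: w='c' (idx 2), end of input -> output (2, '')


Encoded: [(0, 'b'), (0, 'c'), (2, 'b'), (1, 'b'), (2, 'c'), (4, 'c'), (2, '')]


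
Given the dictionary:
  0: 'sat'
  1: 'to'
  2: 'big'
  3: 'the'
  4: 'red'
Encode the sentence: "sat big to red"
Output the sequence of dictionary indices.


Look up each word in the dictionary:
  'sat' -> 0
  'big' -> 2
  'to' -> 1
  'red' -> 4

Encoded: [0, 2, 1, 4]


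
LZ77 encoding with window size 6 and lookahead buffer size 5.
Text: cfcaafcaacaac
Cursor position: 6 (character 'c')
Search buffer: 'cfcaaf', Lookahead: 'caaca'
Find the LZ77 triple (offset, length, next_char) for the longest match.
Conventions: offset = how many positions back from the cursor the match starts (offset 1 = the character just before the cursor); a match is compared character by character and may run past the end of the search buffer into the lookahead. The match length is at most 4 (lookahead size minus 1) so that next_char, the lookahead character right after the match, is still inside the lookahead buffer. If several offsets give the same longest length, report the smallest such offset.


Try each offset into the search buffer:
  offset=1 (pos 5, char 'f'): match length 0
  offset=2 (pos 4, char 'a'): match length 0
  offset=3 (pos 3, char 'a'): match length 0
  offset=4 (pos 2, char 'c'): match length 3
  offset=5 (pos 1, char 'f'): match length 0
  offset=6 (pos 0, char 'c'): match length 1
Longest match has length 3 at offset 4.
next_char = character at position 6 + 3 = 9 -> 'c'

Best match: offset=4, length=3 (matching 'caa' starting at position 2)
LZ77 triple: (4, 3, 'c')


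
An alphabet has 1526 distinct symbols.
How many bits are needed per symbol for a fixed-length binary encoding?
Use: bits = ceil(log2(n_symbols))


log2(1526) = 10.5755
Bracket: 2^10 = 1024 < 1526 <= 2^11 = 2048
So ceil(log2(1526)) = 11

bits = ceil(log2(1526)) = ceil(10.5755) = 11 bits


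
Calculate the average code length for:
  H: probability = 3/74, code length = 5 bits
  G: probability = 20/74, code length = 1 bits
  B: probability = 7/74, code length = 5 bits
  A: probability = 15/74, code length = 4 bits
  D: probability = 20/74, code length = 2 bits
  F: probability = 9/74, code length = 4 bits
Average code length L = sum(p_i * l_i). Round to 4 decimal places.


Weighted contributions p_i * l_i:
  H: (3/74) * 5 = 15/74
  G: (20/74) * 1 = 20/74
  B: (7/74) * 5 = 35/74
  A: (15/74) * 4 = 60/74
  D: (20/74) * 2 = 40/74
  F: (9/74) * 4 = 36/74
Sum = (15 + 20 + 35 + 60 + 40 + 36)/74 = 206/74

L = 206/74 = 2.7838 bits/symbol


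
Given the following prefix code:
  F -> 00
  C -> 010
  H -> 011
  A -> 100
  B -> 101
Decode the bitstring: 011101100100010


Decoding step by step:
Bits 011 -> H
Bits 101 -> B
Bits 100 -> A
Bits 100 -> A
Bits 010 -> C


Decoded message: HBAAC


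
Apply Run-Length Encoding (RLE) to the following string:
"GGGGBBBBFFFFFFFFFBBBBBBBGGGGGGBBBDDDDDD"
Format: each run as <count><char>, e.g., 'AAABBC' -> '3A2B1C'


Scanning runs left to right:
  i=0: run of 'G' x 4 -> '4G'
  i=4: run of 'B' x 4 -> '4B'
  i=8: run of 'F' x 9 -> '9F'
  i=17: run of 'B' x 7 -> '7B'
  i=24: run of 'G' x 6 -> '6G'
  i=30: run of 'B' x 3 -> '3B'
  i=33: run of 'D' x 6 -> '6D'

RLE = 4G4B9F7B6G3B6D


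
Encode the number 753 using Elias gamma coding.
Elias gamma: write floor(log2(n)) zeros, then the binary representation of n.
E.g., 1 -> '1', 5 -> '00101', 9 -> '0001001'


num_bits = floor(log2(753)) + 1 = 10
leading_zeros = num_bits - 1 = 9
binary(753) = 1011110001

Elias gamma(753) = '000000000' + '1011110001' = 0000000001011110001 (19 bits)


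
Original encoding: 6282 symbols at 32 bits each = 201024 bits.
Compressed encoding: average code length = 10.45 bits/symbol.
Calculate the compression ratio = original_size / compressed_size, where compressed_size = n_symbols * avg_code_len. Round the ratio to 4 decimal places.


original_size = n_symbols * orig_bits = 6282 * 32 = 201024 bits
compressed_size = n_symbols * avg_code_len = 6282 * 10.45 = 65646.9 bits
ratio = original_size / compressed_size = 201024 / 65646.9 = 3.0622

Compression ratio = 3.0622


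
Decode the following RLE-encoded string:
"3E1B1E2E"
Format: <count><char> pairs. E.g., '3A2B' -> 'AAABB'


Expanding each <count><char> pair:
  3E -> 'EEE'
  1B -> 'B'
  1E -> 'E'
  2E -> 'EE'

Decoded = EEEBEEE


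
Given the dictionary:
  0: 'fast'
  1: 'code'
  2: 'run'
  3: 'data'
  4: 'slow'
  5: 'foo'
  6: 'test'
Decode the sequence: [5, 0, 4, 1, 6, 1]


Look up each index in the dictionary:
  5 -> 'foo'
  0 -> 'fast'
  4 -> 'slow'
  1 -> 'code'
  6 -> 'test'
  1 -> 'code'

Decoded: "foo fast slow code test code"


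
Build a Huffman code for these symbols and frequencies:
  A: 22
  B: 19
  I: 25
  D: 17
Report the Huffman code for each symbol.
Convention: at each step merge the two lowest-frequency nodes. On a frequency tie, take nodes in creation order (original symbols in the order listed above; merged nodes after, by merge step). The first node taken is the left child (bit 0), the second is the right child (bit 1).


Huffman tree construction:
Step 1: Merge D(17) + B(19) = 36
Step 2: Merge A(22) + I(25) = 47
Step 3: Merge (D+B)(36) + (A+I)(47) = 83
Read each symbol's code off the tree from the root (left child = 0, right child = 1).

Codes:
  A: 10 (length 2)
  B: 01 (length 2)
  I: 11 (length 2)
  D: 00 (length 2)
Average code length: 166/83 = 2.0000 bits/symbol


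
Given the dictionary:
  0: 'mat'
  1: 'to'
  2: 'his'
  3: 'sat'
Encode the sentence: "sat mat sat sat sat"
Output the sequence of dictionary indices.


Look up each word in the dictionary:
  'sat' -> 3
  'mat' -> 0
  'sat' -> 3
  'sat' -> 3
  'sat' -> 3

Encoded: [3, 0, 3, 3, 3]


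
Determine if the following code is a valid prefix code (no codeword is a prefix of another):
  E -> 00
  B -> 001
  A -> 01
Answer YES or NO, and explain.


Checking each pair (does one codeword prefix another?):
  E='00' vs B='001': prefix -- VIOLATION

NO -- this is NOT a valid prefix code. E (00) is a prefix of B (001).


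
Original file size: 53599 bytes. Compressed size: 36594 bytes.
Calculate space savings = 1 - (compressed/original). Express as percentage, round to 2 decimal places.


ratio = compressed/original = 36594/53599 = 0.682737
savings = 1 - ratio = 1 - 0.682737 = 0.317263
as a percentage: 0.317263 * 100 = 31.73%

Space savings = 1 - 36594/53599 = 31.73%


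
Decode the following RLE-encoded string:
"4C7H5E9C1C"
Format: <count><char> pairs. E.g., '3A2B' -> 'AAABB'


Expanding each <count><char> pair:
  4C -> 'CCCC'
  7H -> 'HHHHHHH'
  5E -> 'EEEEE'
  9C -> 'CCCCCCCCC'
  1C -> 'C'

Decoded = CCCCHHHHHHHEEEEECCCCCCCCCC


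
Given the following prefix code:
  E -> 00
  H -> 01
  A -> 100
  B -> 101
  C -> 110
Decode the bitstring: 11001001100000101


Decoding step by step:
Bits 110 -> C
Bits 01 -> H
Bits 00 -> E
Bits 110 -> C
Bits 00 -> E
Bits 00 -> E
Bits 101 -> B


Decoded message: CHECEEB


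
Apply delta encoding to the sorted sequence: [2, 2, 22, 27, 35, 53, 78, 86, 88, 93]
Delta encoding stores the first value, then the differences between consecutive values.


First value: 2
Deltas:
  2 - 2 = 0
  22 - 2 = 20
  27 - 22 = 5
  35 - 27 = 8
  53 - 35 = 18
  78 - 53 = 25
  86 - 78 = 8
  88 - 86 = 2
  93 - 88 = 5


Delta encoded: [2, 0, 20, 5, 8, 18, 25, 8, 2, 5]


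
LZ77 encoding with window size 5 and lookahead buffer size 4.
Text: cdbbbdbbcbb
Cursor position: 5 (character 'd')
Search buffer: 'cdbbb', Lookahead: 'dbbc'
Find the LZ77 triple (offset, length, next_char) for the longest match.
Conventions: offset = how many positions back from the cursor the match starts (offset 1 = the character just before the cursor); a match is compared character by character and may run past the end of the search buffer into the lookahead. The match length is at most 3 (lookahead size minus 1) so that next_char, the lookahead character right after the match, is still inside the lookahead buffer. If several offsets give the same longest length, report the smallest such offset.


Try each offset into the search buffer:
  offset=1 (pos 4, char 'b'): match length 0
  offset=2 (pos 3, char 'b'): match length 0
  offset=3 (pos 2, char 'b'): match length 0
  offset=4 (pos 1, char 'd'): match length 3
  offset=5 (pos 0, char 'c'): match length 0
Longest match has length 3 at offset 4.
next_char = character at position 5 + 3 = 8 -> 'c'

Best match: offset=4, length=3 (matching 'dbb' starting at position 1)
LZ77 triple: (4, 3, 'c')


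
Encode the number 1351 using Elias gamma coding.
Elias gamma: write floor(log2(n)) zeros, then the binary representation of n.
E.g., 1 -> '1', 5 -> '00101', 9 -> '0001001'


num_bits = floor(log2(1351)) + 1 = 11
leading_zeros = num_bits - 1 = 10
binary(1351) = 10101000111

Elias gamma(1351) = '0000000000' + '10101000111' = 000000000010101000111 (21 bits)


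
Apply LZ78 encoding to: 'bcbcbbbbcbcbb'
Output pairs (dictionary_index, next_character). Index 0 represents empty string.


LZ78 encoding steps:
Dictionary: {0: ''}
Step 1: w='' (idx 0), next='b' -> output (0, 'b'), add 'b' as idx 1
Step 2: w='' (idx 0), next='c' -> output (0, 'c'), add 'c' as idx 2
Step 3: w='b' (idx 1), next='c' -> output (1, 'c'), add 'bc' as idx 3
Step 4: w='b' (idx 1), next='b' -> output (1, 'b'), add 'bb' as idx 4
Step 5: w='bb' (idx 4), next='c' -> output (4, 'c'), add 'bbc' as idx 5
Step 6: w='bc' (idx 3), next='b' -> output (3, 'b'), add 'bcb' as idx 6
Step 7: w='b' (idx 1), end of input -> output (1, '')


Encoded: [(0, 'b'), (0, 'c'), (1, 'c'), (1, 'b'), (4, 'c'), (3, 'b'), (1, '')]


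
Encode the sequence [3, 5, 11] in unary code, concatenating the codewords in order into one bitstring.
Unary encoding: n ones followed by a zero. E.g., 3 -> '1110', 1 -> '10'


Encode each number as n ones followed by a terminating 0:
  3 -> 1110 (4 bits)
  5 -> 111110 (6 bits)
  11 -> 111111111110 (12 bits)
Total length = 4 + 6 + 12 = 22 bits.

Unary([3, 5, 11]) = 1110111110111111111110 (22 bits)


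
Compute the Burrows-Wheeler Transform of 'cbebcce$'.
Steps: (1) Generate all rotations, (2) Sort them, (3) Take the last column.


Rotations (sorted):
  0: $cbebcce -> last char: e
  1: bcce$cbe -> last char: e
  2: bebcce$c -> last char: c
  3: cbebcce$ -> last char: $
  4: cce$cbeb -> last char: b
  5: ce$cbebc -> last char: c
  6: e$cbebcc -> last char: c
  7: ebcce$cb -> last char: b


BWT = eec$bccb


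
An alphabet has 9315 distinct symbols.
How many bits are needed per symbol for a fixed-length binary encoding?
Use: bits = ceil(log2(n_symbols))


log2(9315) = 13.1853
Bracket: 2^13 = 8192 < 9315 <= 2^14 = 16384
So ceil(log2(9315)) = 14

bits = ceil(log2(9315)) = ceil(13.1853) = 14 bits


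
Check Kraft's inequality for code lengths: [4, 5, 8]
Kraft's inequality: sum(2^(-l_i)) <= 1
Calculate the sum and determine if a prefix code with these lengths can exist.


Sum = 2^(-4) + 2^(-5) + 2^(-8)
    = 0.0625 + 0.03125 + 0.00390625
    = 25/256 = 0.09765625
Since 0.09765625 <= 1, Kraft's inequality IS satisfied.
A prefix code with these lengths CAN exist.

Kraft sum = 0.09765625. Satisfied.


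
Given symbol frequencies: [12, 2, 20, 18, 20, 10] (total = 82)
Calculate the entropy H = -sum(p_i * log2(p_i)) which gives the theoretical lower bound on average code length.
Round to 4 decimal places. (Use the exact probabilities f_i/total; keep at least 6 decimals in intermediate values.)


Per-symbol terms -p_i * log2(p_i) with p_i = f_i/82:
  p = 12/82 = 0.146341: log2(p) = -2.772590, -p*log2(p) = 0.405745
  p = 2/82 = 0.024390: log2(p) = -5.357552, -p*log2(p) = 0.130672
  p = 20/82 = 0.243902: log2(p) = -2.035624, -p*log2(p) = 0.496494
  p = 18/82 = 0.219512: log2(p) = -2.187627, -p*log2(p) = 0.480211
  p = 20/82 = 0.243902: log2(p) = -2.035624, -p*log2(p) = 0.496494
  p = 10/82 = 0.121951: log2(p) = -3.035624, -p*log2(p) = 0.370198
H = 0.405745 + 0.130672 + 0.496494 + 0.480211 + 0.496494 + 0.370198 = 2.379814

H = 2.3798 bits/symbol


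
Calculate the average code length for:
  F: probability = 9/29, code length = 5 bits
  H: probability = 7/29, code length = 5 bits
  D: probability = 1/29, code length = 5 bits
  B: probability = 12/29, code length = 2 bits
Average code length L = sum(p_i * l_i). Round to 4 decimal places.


Weighted contributions p_i * l_i:
  F: (9/29) * 5 = 45/29
  H: (7/29) * 5 = 35/29
  D: (1/29) * 5 = 5/29
  B: (12/29) * 2 = 24/29
Sum = (45 + 35 + 5 + 24)/29 = 109/29

L = 109/29 = 3.7586 bits/symbol


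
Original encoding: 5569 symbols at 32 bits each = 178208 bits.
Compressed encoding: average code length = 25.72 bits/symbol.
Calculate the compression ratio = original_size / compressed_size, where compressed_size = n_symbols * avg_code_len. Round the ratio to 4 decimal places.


original_size = n_symbols * orig_bits = 5569 * 32 = 178208 bits
compressed_size = n_symbols * avg_code_len = 5569 * 25.72 = 143234.68 bits
ratio = original_size / compressed_size = 178208 / 143234.68 = 1.2442

Compression ratio = 1.2442


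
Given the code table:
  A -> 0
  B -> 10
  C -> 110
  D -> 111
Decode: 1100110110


Decoding:
110 -> C
0 -> A
110 -> C
110 -> C


Result: CACC


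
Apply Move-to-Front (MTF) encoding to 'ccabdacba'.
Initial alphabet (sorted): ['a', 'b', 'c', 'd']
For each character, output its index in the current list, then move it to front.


MTF encoding:
'c': index 2 in ['a', 'b', 'c', 'd'] -> ['c', 'a', 'b', 'd']
'c': index 0 in ['c', 'a', 'b', 'd'] -> ['c', 'a', 'b', 'd']
'a': index 1 in ['c', 'a', 'b', 'd'] -> ['a', 'c', 'b', 'd']
'b': index 2 in ['a', 'c', 'b', 'd'] -> ['b', 'a', 'c', 'd']
'd': index 3 in ['b', 'a', 'c', 'd'] -> ['d', 'b', 'a', 'c']
'a': index 2 in ['d', 'b', 'a', 'c'] -> ['a', 'd', 'b', 'c']
'c': index 3 in ['a', 'd', 'b', 'c'] -> ['c', 'a', 'd', 'b']
'b': index 3 in ['c', 'a', 'd', 'b'] -> ['b', 'c', 'a', 'd']
'a': index 2 in ['b', 'c', 'a', 'd'] -> ['a', 'b', 'c', 'd']


Output: [2, 0, 1, 2, 3, 2, 3, 3, 2]


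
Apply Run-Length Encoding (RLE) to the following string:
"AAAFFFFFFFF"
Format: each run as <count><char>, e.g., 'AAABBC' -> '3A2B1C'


Scanning runs left to right:
  i=0: run of 'A' x 3 -> '3A'
  i=3: run of 'F' x 8 -> '8F'

RLE = 3A8F


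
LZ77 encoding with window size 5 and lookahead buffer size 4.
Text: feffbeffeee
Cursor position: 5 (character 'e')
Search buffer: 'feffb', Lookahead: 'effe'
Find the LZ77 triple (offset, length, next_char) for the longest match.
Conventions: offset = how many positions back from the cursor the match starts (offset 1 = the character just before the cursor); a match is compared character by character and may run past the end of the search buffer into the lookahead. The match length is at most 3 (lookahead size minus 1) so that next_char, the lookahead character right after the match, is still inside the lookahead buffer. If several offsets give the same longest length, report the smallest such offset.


Try each offset into the search buffer:
  offset=1 (pos 4, char 'b'): match length 0
  offset=2 (pos 3, char 'f'): match length 0
  offset=3 (pos 2, char 'f'): match length 0
  offset=4 (pos 1, char 'e'): match length 3
  offset=5 (pos 0, char 'f'): match length 0
Longest match has length 3 at offset 4.
next_char = character at position 5 + 3 = 8 -> 'e'

Best match: offset=4, length=3 (matching 'eff' starting at position 1)
LZ77 triple: (4, 3, 'e')


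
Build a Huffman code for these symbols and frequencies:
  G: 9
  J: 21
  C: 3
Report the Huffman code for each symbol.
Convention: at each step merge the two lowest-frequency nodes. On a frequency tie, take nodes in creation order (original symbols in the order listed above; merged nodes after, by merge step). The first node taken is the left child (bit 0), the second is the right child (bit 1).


Huffman tree construction:
Step 1: Merge C(3) + G(9) = 12
Step 2: Merge (C+G)(12) + J(21) = 33
Read each symbol's code off the tree from the root (left child = 0, right child = 1).

Codes:
  G: 01 (length 2)
  J: 1 (length 1)
  C: 00 (length 2)
Average code length: 45/33 = 1.3636 bits/symbol


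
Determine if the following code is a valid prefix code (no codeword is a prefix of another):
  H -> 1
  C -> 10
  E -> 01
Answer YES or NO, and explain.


Checking each pair (does one codeword prefix another?):
  H='1' vs C='10': prefix -- VIOLATION

NO -- this is NOT a valid prefix code. H (1) is a prefix of C (10).


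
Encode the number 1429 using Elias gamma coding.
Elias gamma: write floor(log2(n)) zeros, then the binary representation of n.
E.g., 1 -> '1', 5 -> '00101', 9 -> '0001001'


num_bits = floor(log2(1429)) + 1 = 11
leading_zeros = num_bits - 1 = 10
binary(1429) = 10110010101

Elias gamma(1429) = '0000000000' + '10110010101' = 000000000010110010101 (21 bits)


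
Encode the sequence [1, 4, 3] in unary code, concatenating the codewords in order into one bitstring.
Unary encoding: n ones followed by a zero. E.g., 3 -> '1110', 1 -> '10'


Encode each number as n ones followed by a terminating 0:
  1 -> 10 (2 bits)
  4 -> 11110 (5 bits)
  3 -> 1110 (4 bits)
Total length = 2 + 5 + 4 = 11 bits.

Unary([1, 4, 3]) = 10111101110 (11 bits)


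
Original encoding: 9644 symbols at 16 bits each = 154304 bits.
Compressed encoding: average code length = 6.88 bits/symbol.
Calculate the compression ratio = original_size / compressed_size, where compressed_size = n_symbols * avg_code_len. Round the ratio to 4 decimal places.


original_size = n_symbols * orig_bits = 9644 * 16 = 154304 bits
compressed_size = n_symbols * avg_code_len = 9644 * 6.88 = 66350.72 bits
ratio = original_size / compressed_size = 154304 / 66350.72 = 2.3256

Compression ratio = 2.3256


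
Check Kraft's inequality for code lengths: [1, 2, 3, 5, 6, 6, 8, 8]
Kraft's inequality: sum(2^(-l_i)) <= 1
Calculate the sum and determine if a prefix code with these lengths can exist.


Sum = 2^(-1) + 2^(-2) + 2^(-3) + 2^(-5) + 2^(-6) + 2^(-6) + 2^(-8) + 2^(-8)
    = 0.5 + 0.25 + 0.125 + 0.03125 + 0.015625 + 0.015625 + 0.00390625 + 0.00390625
    = 242/256 = 0.9453125
Since 0.9453125 <= 1, Kraft's inequality IS satisfied.
A prefix code with these lengths CAN exist.

Kraft sum = 0.9453125. Satisfied.


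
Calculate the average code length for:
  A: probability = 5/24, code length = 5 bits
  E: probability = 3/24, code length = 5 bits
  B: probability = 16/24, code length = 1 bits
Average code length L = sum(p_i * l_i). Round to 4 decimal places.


Weighted contributions p_i * l_i:
  A: (5/24) * 5 = 25/24
  E: (3/24) * 5 = 15/24
  B: (16/24) * 1 = 16/24
Sum = (25 + 15 + 16)/24 = 56/24

L = 56/24 = 2.3333 bits/symbol


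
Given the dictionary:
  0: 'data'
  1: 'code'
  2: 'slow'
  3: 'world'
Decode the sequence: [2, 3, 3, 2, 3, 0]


Look up each index in the dictionary:
  2 -> 'slow'
  3 -> 'world'
  3 -> 'world'
  2 -> 'slow'
  3 -> 'world'
  0 -> 'data'

Decoded: "slow world world slow world data"


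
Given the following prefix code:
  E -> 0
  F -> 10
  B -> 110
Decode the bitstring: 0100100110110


Decoding step by step:
Bits 0 -> E
Bits 10 -> F
Bits 0 -> E
Bits 10 -> F
Bits 0 -> E
Bits 110 -> B
Bits 110 -> B


Decoded message: EFEFEBB


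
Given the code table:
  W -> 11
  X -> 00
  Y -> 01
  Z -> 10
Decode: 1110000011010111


Decoding:
11 -> W
10 -> Z
00 -> X
00 -> X
11 -> W
01 -> Y
01 -> Y
11 -> W


Result: WZXXWYYW


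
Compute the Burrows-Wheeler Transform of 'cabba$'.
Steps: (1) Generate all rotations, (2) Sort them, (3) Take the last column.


Rotations (sorted):
  0: $cabba -> last char: a
  1: a$cabb -> last char: b
  2: abba$c -> last char: c
  3: ba$cab -> last char: b
  4: bba$ca -> last char: a
  5: cabba$ -> last char: $


BWT = abcba$


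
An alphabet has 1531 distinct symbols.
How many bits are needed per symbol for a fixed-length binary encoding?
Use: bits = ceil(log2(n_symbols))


log2(1531) = 10.5803
Bracket: 2^10 = 1024 < 1531 <= 2^11 = 2048
So ceil(log2(1531)) = 11

bits = ceil(log2(1531)) = ceil(10.5803) = 11 bits


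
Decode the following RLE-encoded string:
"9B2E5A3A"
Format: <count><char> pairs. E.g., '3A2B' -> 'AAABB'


Expanding each <count><char> pair:
  9B -> 'BBBBBBBBB'
  2E -> 'EE'
  5A -> 'AAAAA'
  3A -> 'AAA'

Decoded = BBBBBBBBBEEAAAAAAAA


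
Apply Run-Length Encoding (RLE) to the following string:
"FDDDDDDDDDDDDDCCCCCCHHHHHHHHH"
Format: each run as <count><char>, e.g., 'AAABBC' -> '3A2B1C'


Scanning runs left to right:
  i=0: run of 'F' x 1 -> '1F'
  i=1: run of 'D' x 13 -> '13D'
  i=14: run of 'C' x 6 -> '6C'
  i=20: run of 'H' x 9 -> '9H'

RLE = 1F13D6C9H


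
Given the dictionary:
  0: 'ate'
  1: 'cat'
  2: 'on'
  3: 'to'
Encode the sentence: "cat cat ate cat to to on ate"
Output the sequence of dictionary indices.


Look up each word in the dictionary:
  'cat' -> 1
  'cat' -> 1
  'ate' -> 0
  'cat' -> 1
  'to' -> 3
  'to' -> 3
  'on' -> 2
  'ate' -> 0

Encoded: [1, 1, 0, 1, 3, 3, 2, 0]


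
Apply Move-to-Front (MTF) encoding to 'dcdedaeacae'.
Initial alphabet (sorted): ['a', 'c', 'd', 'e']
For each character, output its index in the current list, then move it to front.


MTF encoding:
'd': index 2 in ['a', 'c', 'd', 'e'] -> ['d', 'a', 'c', 'e']
'c': index 2 in ['d', 'a', 'c', 'e'] -> ['c', 'd', 'a', 'e']
'd': index 1 in ['c', 'd', 'a', 'e'] -> ['d', 'c', 'a', 'e']
'e': index 3 in ['d', 'c', 'a', 'e'] -> ['e', 'd', 'c', 'a']
'd': index 1 in ['e', 'd', 'c', 'a'] -> ['d', 'e', 'c', 'a']
'a': index 3 in ['d', 'e', 'c', 'a'] -> ['a', 'd', 'e', 'c']
'e': index 2 in ['a', 'd', 'e', 'c'] -> ['e', 'a', 'd', 'c']
'a': index 1 in ['e', 'a', 'd', 'c'] -> ['a', 'e', 'd', 'c']
'c': index 3 in ['a', 'e', 'd', 'c'] -> ['c', 'a', 'e', 'd']
'a': index 1 in ['c', 'a', 'e', 'd'] -> ['a', 'c', 'e', 'd']
'e': index 2 in ['a', 'c', 'e', 'd'] -> ['e', 'a', 'c', 'd']


Output: [2, 2, 1, 3, 1, 3, 2, 1, 3, 1, 2]


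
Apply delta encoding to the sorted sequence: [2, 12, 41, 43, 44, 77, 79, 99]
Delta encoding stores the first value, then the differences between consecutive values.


First value: 2
Deltas:
  12 - 2 = 10
  41 - 12 = 29
  43 - 41 = 2
  44 - 43 = 1
  77 - 44 = 33
  79 - 77 = 2
  99 - 79 = 20


Delta encoded: [2, 10, 29, 2, 1, 33, 2, 20]


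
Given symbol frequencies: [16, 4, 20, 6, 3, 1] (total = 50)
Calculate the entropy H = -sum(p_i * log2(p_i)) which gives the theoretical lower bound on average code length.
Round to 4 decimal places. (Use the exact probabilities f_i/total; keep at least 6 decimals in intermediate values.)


Per-symbol terms -p_i * log2(p_i) with p_i = f_i/50:
  p = 16/50 = 0.320000: log2(p) = -1.643856, -p*log2(p) = 0.526034
  p = 4/50 = 0.080000: log2(p) = -3.643856, -p*log2(p) = 0.291508
  p = 20/50 = 0.400000: log2(p) = -1.321928, -p*log2(p) = 0.528771
  p = 6/50 = 0.120000: log2(p) = -3.058894, -p*log2(p) = 0.367067
  p = 3/50 = 0.060000: log2(p) = -4.058894, -p*log2(p) = 0.243534
  p = 1/50 = 0.020000: log2(p) = -5.643856, -p*log2(p) = 0.112877
H = 0.526034 + 0.291508 + 0.528771 + 0.367067 + 0.243534 + 0.112877 = 2.069791

H = 2.0698 bits/symbol


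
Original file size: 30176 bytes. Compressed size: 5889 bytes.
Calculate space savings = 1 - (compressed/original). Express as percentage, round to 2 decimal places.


ratio = compressed/original = 5889/30176 = 0.195155
savings = 1 - ratio = 1 - 0.195155 = 0.804845
as a percentage: 0.804845 * 100 = 80.48%

Space savings = 1 - 5889/30176 = 80.48%


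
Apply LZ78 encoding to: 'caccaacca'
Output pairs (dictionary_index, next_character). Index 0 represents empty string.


LZ78 encoding steps:
Dictionary: {0: ''}
Step 1: w='' (idx 0), next='c' -> output (0, 'c'), add 'c' as idx 1
Step 2: w='' (idx 0), next='a' -> output (0, 'a'), add 'a' as idx 2
Step 3: w='c' (idx 1), next='c' -> output (1, 'c'), add 'cc' as idx 3
Step 4: w='a' (idx 2), next='a' -> output (2, 'a'), add 'aa' as idx 4
Step 5: w='cc' (idx 3), next='a' -> output (3, 'a'), add 'cca' as idx 5


Encoded: [(0, 'c'), (0, 'a'), (1, 'c'), (2, 'a'), (3, 'a')]


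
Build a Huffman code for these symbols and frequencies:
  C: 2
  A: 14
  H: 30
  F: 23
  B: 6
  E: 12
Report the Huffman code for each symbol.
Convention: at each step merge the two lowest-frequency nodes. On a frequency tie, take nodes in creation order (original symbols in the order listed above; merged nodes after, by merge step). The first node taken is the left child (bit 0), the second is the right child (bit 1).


Huffman tree construction:
Step 1: Merge C(2) + B(6) = 8
Step 2: Merge (C+B)(8) + E(12) = 20
Step 3: Merge A(14) + ((C+B)+E)(20) = 34
Step 4: Merge F(23) + H(30) = 53
Step 5: Merge (A+((C+B)+E))(34) + (F+H)(53) = 87
Read each symbol's code off the tree from the root (left child = 0, right child = 1).

Codes:
  C: 0100 (length 4)
  A: 00 (length 2)
  H: 11 (length 2)
  F: 10 (length 2)
  B: 0101 (length 4)
  E: 011 (length 3)
Average code length: 202/87 = 2.3218 bits/symbol
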